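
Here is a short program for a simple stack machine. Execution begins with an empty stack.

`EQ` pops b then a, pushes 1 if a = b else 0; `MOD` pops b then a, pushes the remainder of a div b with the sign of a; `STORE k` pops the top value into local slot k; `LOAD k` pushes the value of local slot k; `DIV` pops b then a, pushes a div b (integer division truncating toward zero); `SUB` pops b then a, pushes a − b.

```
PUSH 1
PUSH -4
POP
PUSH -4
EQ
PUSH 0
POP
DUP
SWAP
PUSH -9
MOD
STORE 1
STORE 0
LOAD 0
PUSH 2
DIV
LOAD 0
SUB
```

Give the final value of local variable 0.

PUSH 1  : 1
PUSH -4 : 1 -4
POP     : 1
PUSH -4 : 1 -4
EQ      : 0
PUSH 0  : 0 0
POP     : 0
DUP     : 0 0
SWAP    : 0 0
PUSH -9 : 0 0 -9
MOD     : 0 0
STORE 1 : 0
STORE 0 : (empty)
LOAD 0  : 0
PUSH 2  : 0 2
DIV     : 0
LOAD 0  : 0 0
SUB     : 0

0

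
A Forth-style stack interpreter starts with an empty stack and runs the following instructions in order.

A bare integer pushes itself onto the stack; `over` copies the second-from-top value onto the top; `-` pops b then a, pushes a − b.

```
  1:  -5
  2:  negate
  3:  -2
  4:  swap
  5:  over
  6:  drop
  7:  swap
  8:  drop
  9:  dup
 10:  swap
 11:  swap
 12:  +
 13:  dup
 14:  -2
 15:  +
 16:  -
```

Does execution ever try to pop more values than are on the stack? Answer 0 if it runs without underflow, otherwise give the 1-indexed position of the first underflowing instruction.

0

-5     → -5
negate → 5
-2     → 5 -2
swap   → -2 5
over   → -2 5 -2
drop   → -2 5
swap   → 5 -2
drop   → 5
dup    → 5 5
swap   → 5 5
swap   → 5 5
+      → 10
dup    → 10 10
-2     → 10 10 -2
+      → 10 8
-      → 2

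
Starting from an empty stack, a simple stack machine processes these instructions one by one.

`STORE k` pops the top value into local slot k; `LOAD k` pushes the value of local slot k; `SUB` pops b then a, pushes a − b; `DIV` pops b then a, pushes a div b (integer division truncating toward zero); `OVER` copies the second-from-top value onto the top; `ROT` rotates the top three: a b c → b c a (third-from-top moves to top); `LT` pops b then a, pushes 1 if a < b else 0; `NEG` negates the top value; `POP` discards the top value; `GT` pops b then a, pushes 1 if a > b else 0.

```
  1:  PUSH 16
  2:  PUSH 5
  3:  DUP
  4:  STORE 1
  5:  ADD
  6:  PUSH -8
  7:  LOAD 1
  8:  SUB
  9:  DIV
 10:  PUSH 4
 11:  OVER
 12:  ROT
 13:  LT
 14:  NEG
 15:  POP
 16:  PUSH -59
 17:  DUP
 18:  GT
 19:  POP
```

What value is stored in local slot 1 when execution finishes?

5

PUSH 16  : 16
PUSH 5   : 16 5
DUP      : 16 5 5
STORE 1  : 16 5
ADD      : 21
PUSH -8  : 21 -8
LOAD 1   : 21 -8 5
SUB      : 21 -13
DIV      : -1
PUSH 4   : -1 4
OVER     : -1 4 -1
ROT      : 4 -1 -1
LT       : 4 0
NEG      : 4 0
POP      : 4
PUSH -59 : 4 -59
DUP      : 4 -59 -59
GT       : 4 0
POP      : 4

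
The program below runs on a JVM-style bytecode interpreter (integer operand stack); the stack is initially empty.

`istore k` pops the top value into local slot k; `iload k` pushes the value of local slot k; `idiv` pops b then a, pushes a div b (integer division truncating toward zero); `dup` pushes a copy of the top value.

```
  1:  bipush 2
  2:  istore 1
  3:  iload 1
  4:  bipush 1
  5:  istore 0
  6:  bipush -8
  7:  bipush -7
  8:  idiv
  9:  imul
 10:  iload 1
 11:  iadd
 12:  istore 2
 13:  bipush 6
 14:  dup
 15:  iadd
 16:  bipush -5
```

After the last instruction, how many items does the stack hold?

bipush 2  -> 2
istore 1  -> (empty)
iload 1   -> 2
bipush 1  -> 2 1
istore 0  -> 2
bipush -8 -> 2 -8
bipush -7 -> 2 -8 -7
idiv      -> 2 1
imul      -> 2
iload 1   -> 2 2
iadd      -> 4
istore 2  -> (empty)
bipush 6  -> 6
dup       -> 6 6
iadd      -> 12
bipush -5 -> 12 -5

2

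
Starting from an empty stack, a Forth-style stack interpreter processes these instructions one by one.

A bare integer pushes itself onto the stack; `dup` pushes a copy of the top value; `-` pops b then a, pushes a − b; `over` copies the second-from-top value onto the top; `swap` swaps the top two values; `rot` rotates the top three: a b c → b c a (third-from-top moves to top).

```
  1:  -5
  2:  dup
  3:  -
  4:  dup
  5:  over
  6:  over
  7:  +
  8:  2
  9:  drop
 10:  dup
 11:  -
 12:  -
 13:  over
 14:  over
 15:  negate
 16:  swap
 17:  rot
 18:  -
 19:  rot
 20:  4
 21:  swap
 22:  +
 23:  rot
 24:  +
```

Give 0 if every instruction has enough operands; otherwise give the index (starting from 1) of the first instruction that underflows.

0

-5     -> [-5]
dup    -> [-5, -5]
-      -> [0]
dup    -> [0, 0]
over   -> [0, 0, 0]
over   -> [0, 0, 0, 0]
+      -> [0, 0, 0]
2      -> [0, 0, 0, 2]
drop   -> [0, 0, 0]
dup    -> [0, 0, 0, 0]
-      -> [0, 0, 0]
-      -> [0, 0]
over   -> [0, 0, 0]
over   -> [0, 0, 0, 0]
negate -> [0, 0, 0, 0]
swap   -> [0, 0, 0, 0]
rot    -> [0, 0, 0, 0]
-      -> [0, 0, 0]
rot    -> [0, 0, 0]
4      -> [0, 0, 0, 4]
swap   -> [0, 0, 4, 0]
+      -> [0, 0, 4]
rot    -> [0, 4, 0]
+      -> [0, 4]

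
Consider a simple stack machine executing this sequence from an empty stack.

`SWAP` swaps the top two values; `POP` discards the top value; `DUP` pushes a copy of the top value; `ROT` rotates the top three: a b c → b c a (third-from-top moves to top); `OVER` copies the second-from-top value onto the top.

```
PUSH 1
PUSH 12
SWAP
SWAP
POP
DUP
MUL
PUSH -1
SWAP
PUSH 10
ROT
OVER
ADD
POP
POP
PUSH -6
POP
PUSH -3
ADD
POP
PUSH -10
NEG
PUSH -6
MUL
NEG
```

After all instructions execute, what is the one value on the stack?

60

PUSH 1   -> 1
PUSH 12  -> 1 12
SWAP     -> 12 1
SWAP     -> 1 12
POP      -> 1
DUP      -> 1 1
MUL      -> 1
PUSH -1  -> 1 -1
SWAP     -> -1 1
PUSH 10  -> -1 1 10
ROT      -> 1 10 -1
OVER     -> 1 10 -1 10
ADD      -> 1 10 9
POP      -> 1 10
POP      -> 1
PUSH -6  -> 1 -6
POP      -> 1
PUSH -3  -> 1 -3
ADD      -> -2
POP      -> (empty)
PUSH -10 -> -10
NEG      -> 10
PUSH -6  -> 10 -6
MUL      -> -60
NEG      -> 60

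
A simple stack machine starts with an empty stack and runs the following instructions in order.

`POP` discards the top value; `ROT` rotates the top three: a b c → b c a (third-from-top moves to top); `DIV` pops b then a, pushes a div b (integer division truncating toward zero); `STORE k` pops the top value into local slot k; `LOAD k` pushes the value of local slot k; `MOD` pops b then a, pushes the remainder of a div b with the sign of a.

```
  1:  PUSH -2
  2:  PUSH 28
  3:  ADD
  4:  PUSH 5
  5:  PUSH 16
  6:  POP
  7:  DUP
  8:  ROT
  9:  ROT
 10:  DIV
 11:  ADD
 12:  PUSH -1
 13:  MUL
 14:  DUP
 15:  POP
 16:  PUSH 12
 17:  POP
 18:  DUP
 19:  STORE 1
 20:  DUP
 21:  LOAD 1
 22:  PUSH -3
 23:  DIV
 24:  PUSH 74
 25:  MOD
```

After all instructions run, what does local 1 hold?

-10

PUSH -2 : -2
PUSH 28 : -2 28
ADD     : 26
PUSH 5  : 26 5
PUSH 16 : 26 5 16
POP     : 26 5
DUP     : 26 5 5
ROT     : 5 5 26
ROT     : 5 26 5
DIV     : 5 5
ADD     : 10
PUSH -1 : 10 -1
MUL     : -10
DUP     : -10 -10
POP     : -10
PUSH 12 : -10 12
POP     : -10
DUP     : -10 -10
STORE 1 : -10
DUP     : -10 -10
LOAD 1  : -10 -10 -10
PUSH -3 : -10 -10 -10 -3
DIV     : -10 -10 3
PUSH 74 : -10 -10 3 74
MOD     : -10 -10 3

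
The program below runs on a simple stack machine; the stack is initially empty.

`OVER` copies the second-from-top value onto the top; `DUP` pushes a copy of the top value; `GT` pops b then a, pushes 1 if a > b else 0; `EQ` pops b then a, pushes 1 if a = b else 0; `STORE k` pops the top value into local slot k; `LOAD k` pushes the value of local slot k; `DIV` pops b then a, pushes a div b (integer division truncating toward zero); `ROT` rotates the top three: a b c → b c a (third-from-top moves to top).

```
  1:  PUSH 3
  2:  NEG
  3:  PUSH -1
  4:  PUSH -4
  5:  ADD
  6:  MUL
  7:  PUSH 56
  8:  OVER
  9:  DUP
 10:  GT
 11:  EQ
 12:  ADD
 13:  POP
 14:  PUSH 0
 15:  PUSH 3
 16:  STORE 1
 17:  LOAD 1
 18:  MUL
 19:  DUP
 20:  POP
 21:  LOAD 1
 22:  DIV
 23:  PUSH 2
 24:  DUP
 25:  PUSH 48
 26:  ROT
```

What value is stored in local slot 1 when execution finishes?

3

PUSH 3  → 3
NEG     → -3
PUSH -1 → -3 -1
PUSH -4 → -3 -1 -4
ADD     → -3 -5
MUL     → 15
PUSH 56 → 15 56
OVER    → 15 56 15
DUP     → 15 56 15 15
GT      → 15 56 0
EQ      → 15 0
ADD     → 15
POP     → (empty)
PUSH 0  → 0
PUSH 3  → 0 3
STORE 1 → 0
LOAD 1  → 0 3
MUL     → 0
DUP     → 0 0
POP     → 0
LOAD 1  → 0 3
DIV     → 0
PUSH 2  → 0 2
DUP     → 0 2 2
PUSH 48 → 0 2 2 48
ROT     → 0 2 48 2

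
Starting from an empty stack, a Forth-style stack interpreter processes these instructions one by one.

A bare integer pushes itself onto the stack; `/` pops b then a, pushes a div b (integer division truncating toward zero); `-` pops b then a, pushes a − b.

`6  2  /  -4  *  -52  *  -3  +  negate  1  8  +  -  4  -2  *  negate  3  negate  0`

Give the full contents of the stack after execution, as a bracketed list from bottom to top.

6      → [6]
2      → [6, 2]
/      → [3]
-4     → [3, -4]
*      → [-12]
-52    → [-12, -52]
*      → [624]
-3     → [624, -3]
+      → [621]
negate → [-621]
1      → [-621, 1]
8      → [-621, 1, 8]
+      → [-621, 9]
-      → [-630]
4      → [-630, 4]
-2     → [-630, 4, -2]
*      → [-630, -8]
negate → [-630, 8]
3      → [-630, 8, 3]
negate → [-630, 8, -3]
0      → [-630, 8, -3, 0]

[-630, 8, -3, 0]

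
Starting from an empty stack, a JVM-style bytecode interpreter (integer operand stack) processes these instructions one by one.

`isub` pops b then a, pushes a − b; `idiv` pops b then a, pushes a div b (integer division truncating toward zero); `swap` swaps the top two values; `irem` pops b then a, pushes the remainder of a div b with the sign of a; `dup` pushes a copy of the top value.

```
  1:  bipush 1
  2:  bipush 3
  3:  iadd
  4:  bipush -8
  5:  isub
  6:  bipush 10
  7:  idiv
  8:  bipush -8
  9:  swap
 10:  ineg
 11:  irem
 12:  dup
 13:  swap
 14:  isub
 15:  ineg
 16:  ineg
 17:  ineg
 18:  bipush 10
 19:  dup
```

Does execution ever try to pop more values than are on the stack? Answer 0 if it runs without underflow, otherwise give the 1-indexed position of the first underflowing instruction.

bipush 1  -> [1]
bipush 3  -> [1, 3]
iadd      -> [4]
bipush -8 -> [4, -8]
isub      -> [12]
bipush 10 -> [12, 10]
idiv      -> [1]
bipush -8 -> [1, -8]
swap      -> [-8, 1]
ineg      -> [-8, -1]
irem      -> [0]
dup       -> [0, 0]
swap      -> [0, 0]
isub      -> [0]
ineg      -> [0]
ineg      -> [0]
ineg      -> [0]
bipush 10 -> [0, 10]
dup       -> [0, 10, 10]

0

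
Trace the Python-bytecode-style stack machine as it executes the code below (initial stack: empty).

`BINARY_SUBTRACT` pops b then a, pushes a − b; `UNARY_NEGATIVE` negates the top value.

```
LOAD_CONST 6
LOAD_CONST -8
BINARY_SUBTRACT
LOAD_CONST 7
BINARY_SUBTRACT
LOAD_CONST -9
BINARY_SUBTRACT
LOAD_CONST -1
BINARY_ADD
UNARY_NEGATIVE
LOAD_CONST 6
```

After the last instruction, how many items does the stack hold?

2

LOAD_CONST 6    → 6
LOAD_CONST -8   → 6 -8
BINARY_SUBTRACT → 14
LOAD_CONST 7    → 14 7
BINARY_SUBTRACT → 7
LOAD_CONST -9   → 7 -9
BINARY_SUBTRACT → 16
LOAD_CONST -1   → 16 -1
BINARY_ADD      → 15
UNARY_NEGATIVE  → -15
LOAD_CONST 6    → -15 6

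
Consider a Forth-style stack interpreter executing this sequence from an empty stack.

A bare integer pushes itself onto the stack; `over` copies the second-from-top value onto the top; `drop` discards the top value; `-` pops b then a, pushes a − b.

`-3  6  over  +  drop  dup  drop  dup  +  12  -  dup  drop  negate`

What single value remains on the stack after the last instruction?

18

-3      [-3]
6       [-3, 6]
over    [-3, 6, -3]
+       [-3, 3]
drop    [-3]
dup     [-3, -3]
drop    [-3]
dup     [-3, -3]
+       [-6]
12      [-6, 12]
-       [-18]
dup     [-18, -18]
drop    [-18]
negate  [18]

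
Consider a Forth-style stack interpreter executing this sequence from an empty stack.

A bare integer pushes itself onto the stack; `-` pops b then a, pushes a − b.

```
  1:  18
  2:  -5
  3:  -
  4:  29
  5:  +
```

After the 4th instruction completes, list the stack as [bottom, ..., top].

[23, 29]

18 → [18]
-5 → [18, -5]
-  → [23]
29 → [23, 29]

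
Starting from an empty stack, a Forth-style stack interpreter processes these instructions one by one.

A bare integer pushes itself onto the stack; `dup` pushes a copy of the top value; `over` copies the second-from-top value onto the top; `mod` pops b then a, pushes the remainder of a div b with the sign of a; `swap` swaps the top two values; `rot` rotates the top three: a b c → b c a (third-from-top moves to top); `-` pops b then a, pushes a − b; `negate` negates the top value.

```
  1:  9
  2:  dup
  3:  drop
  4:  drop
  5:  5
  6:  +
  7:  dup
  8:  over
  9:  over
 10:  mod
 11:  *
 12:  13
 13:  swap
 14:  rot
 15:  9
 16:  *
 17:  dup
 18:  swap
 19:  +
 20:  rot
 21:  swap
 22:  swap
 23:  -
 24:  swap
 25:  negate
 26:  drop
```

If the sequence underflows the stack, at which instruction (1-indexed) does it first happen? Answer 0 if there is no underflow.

9    → 9
dup  → 9 9
drop → 9
drop → (empty)
5    → 5
+  — needs 2 operands, stack has 1 → underflow

6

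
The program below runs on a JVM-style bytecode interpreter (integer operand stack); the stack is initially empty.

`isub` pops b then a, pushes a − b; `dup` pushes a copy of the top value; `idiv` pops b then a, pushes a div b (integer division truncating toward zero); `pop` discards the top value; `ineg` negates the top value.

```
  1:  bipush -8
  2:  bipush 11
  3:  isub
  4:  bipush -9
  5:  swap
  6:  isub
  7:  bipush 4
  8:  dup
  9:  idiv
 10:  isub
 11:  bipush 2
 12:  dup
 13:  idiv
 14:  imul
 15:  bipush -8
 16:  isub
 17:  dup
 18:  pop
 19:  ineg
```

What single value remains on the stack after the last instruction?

bipush -8  -8
bipush 11  -8 11
isub       -19
bipush -9  -19 -9
swap       -9 -19
isub       10
bipush 4   10 4
dup        10 4 4
idiv       10 1
isub       9
bipush 2   9 2
dup        9 2 2
idiv       9 1
imul       9
bipush -8  9 -8
isub       17
dup        17 17
pop        17
ineg       -17

-17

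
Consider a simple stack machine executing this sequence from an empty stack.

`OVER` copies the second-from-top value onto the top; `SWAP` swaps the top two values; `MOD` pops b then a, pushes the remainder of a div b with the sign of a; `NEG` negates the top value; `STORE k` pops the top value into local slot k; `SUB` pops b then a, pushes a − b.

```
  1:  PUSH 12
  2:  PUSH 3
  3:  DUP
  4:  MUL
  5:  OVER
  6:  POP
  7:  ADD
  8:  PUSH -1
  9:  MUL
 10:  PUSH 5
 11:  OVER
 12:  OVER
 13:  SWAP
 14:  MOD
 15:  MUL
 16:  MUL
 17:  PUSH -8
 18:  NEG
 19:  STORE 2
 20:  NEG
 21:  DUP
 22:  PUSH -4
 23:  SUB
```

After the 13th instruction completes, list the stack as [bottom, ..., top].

[-21, 5, 5, -21]

PUSH 12 -> 12
PUSH 3  -> 12 3
DUP     -> 12 3 3
MUL     -> 12 9
OVER    -> 12 9 12
POP     -> 12 9
ADD     -> 21
PUSH -1 -> 21 -1
MUL     -> -21
PUSH 5  -> -21 5
OVER    -> -21 5 -21
OVER    -> -21 5 -21 5
SWAP    -> -21 5 5 -21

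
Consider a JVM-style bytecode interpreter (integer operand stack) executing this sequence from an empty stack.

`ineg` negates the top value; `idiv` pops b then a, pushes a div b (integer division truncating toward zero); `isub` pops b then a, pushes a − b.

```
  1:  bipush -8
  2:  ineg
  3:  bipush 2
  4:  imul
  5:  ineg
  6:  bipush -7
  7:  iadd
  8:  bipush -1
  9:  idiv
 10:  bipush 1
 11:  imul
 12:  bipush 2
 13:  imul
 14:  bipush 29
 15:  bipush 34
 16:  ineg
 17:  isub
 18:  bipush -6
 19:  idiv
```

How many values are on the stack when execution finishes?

bipush -8 → [-8]
ineg      → [8]
bipush 2  → [8, 2]
imul      → [16]
ineg      → [-16]
bipush -7 → [-16, -7]
iadd      → [-23]
bipush -1 → [-23, -1]
idiv      → [23]
bipush 1  → [23, 1]
imul      → [23]
bipush 2  → [23, 2]
imul      → [46]
bipush 29 → [46, 29]
bipush 34 → [46, 29, 34]
ineg      → [46, 29, -34]
isub      → [46, 63]
bipush -6 → [46, 63, -6]
idiv      → [46, -10]

2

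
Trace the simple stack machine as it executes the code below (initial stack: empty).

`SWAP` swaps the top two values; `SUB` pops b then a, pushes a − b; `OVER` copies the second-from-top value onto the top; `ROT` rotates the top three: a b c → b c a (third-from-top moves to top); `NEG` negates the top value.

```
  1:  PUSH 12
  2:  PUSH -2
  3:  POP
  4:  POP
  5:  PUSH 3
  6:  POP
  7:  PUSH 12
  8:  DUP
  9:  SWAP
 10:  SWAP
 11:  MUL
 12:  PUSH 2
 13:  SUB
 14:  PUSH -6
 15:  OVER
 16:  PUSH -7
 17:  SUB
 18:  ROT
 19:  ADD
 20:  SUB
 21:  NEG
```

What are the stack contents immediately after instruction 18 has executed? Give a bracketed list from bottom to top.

[-6, 149, 142]

PUSH 12 : 12
PUSH -2 : 12 -2
POP     : 12
POP     : (empty)
PUSH 3  : 3
POP     : (empty)
PUSH 12 : 12
DUP     : 12 12
SWAP    : 12 12
SWAP    : 12 12
MUL     : 144
PUSH 2  : 144 2
SUB     : 142
PUSH -6 : 142 -6
OVER    : 142 -6 142
PUSH -7 : 142 -6 142 -7
SUB     : 142 -6 149
ROT     : -6 149 142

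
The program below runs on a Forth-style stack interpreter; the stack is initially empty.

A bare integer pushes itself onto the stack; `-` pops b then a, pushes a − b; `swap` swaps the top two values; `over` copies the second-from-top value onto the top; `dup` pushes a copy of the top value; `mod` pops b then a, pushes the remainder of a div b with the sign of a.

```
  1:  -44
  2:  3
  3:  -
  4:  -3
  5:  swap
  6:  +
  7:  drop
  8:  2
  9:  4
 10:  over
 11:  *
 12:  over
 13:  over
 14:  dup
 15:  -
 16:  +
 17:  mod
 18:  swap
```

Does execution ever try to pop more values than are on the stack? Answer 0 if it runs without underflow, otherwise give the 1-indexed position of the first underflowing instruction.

0

-44   [-44]
3     [-44, 3]
-     [-47]
-3    [-47, -3]
swap  [-3, -47]
+     [-50]
drop  []
2     [2]
4     [2, 4]
over  [2, 4, 2]
*     [2, 8]
over  [2, 8, 2]
over  [2, 8, 2, 8]
dup   [2, 8, 2, 8, 8]
-     [2, 8, 2, 0]
+     [2, 8, 2]
mod   [2, 0]
swap  [0, 2]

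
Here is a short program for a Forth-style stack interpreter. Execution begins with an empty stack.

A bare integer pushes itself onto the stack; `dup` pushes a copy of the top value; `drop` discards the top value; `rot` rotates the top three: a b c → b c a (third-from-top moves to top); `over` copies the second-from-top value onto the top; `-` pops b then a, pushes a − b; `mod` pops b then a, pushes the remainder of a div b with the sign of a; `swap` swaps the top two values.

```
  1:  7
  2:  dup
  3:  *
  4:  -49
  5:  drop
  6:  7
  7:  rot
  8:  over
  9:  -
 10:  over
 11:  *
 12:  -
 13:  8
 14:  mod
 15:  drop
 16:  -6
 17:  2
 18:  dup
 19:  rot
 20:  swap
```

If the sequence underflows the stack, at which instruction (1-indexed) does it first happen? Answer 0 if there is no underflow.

7

7    → 7
dup  → 7 7
*    → 49
-49  → 49 -49
drop → 49
7    → 49 7
rot  — needs 3 operands, stack has 2 → underflow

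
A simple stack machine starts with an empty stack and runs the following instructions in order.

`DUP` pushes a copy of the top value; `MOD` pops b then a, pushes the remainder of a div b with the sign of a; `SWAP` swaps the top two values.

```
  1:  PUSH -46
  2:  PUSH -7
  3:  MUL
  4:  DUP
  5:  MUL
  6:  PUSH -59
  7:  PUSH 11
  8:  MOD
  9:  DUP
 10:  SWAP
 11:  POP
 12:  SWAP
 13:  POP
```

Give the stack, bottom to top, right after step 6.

[103684, -59]

PUSH -46  [-46]
PUSH -7   [-46, -7]
MUL       [322]
DUP       [322, 322]
MUL       [103684]
PUSH -59  [103684, -59]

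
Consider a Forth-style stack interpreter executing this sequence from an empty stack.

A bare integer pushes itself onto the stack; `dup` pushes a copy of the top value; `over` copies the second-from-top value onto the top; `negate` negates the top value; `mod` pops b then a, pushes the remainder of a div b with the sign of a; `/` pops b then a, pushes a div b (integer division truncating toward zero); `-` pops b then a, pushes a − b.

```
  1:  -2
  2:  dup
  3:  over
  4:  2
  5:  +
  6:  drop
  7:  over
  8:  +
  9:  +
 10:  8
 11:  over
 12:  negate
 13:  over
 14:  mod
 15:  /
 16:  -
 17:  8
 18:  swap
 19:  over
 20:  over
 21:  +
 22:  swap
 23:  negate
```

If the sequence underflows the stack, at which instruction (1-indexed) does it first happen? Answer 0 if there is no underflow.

0

-2     : -2
dup    : -2 -2
over   : -2 -2 -2
2      : -2 -2 -2 2
+      : -2 -2 0
drop   : -2 -2
over   : -2 -2 -2
+      : -2 -4
+      : -6
8      : -6 8
over   : -6 8 -6
negate : -6 8 6
over   : -6 8 6 8
mod    : -6 8 6
/      : -6 1
-      : -7
8      : -7 8
swap   : 8 -7
over   : 8 -7 8
over   : 8 -7 8 -7
+      : 8 -7 1
swap   : 8 1 -7
negate : 8 1 7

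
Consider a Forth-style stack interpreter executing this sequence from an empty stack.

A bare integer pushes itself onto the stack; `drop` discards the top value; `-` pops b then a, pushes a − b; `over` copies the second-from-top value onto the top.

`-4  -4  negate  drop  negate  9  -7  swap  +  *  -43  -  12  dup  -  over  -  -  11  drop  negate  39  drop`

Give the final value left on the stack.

-102

-4      [-4]
-4      [-4, -4]
negate  [-4, 4]
drop    [-4]
negate  [4]
9       [4, 9]
-7      [4, 9, -7]
swap    [4, -7, 9]
+       [4, 2]
*       [8]
-43     [8, -43]
-       [51]
12      [51, 12]
dup     [51, 12, 12]
-       [51, 0]
over    [51, 0, 51]
-       [51, -51]
-       [102]
11      [102, 11]
drop    [102]
negate  [-102]
39      [-102, 39]
drop    [-102]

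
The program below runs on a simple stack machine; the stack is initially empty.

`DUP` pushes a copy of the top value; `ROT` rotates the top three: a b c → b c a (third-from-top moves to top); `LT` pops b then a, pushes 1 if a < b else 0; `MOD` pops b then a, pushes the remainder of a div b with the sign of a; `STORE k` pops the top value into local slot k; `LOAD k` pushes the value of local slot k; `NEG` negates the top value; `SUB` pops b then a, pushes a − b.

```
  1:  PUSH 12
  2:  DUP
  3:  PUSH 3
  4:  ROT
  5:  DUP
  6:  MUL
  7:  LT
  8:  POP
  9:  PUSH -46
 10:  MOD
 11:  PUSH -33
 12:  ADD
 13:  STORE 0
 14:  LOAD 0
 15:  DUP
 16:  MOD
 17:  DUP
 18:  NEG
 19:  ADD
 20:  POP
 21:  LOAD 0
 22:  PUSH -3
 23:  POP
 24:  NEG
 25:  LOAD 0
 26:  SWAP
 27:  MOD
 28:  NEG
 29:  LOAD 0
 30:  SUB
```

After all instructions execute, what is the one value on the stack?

PUSH 12   12
DUP       12 12
PUSH 3    12 12 3
ROT       12 3 12
DUP       12 3 12 12
MUL       12 3 144
LT        12 1
POP       12
PUSH -46  12 -46
MOD       12
PUSH -33  12 -33
ADD       -21
STORE 0   (empty)
LOAD 0    -21
DUP       -21 -21
MOD       0
DUP       0 0
NEG       0 0
ADD       0
POP       (empty)
LOAD 0    -21
PUSH -3   -21 -3
POP       -21
NEG       21
LOAD 0    21 -21
SWAP      -21 21
MOD       0
NEG       0
LOAD 0    0 -21
SUB       21

21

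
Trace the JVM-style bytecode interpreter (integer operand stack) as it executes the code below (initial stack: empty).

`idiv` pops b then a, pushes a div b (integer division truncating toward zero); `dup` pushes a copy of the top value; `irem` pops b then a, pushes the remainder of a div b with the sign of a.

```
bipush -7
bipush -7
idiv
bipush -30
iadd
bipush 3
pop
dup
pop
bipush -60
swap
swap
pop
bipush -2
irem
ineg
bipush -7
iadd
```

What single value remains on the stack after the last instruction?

bipush -7  → -7
bipush -7  → -7 -7
idiv       → 1
bipush -30 → 1 -30
iadd       → -29
bipush 3   → -29 3
pop        → -29
dup        → -29 -29
pop        → -29
bipush -60 → -29 -60
swap       → -60 -29
swap       → -29 -60
pop        → -29
bipush -2  → -29 -2
irem       → -1
ineg       → 1
bipush -7  → 1 -7
iadd       → -6

-6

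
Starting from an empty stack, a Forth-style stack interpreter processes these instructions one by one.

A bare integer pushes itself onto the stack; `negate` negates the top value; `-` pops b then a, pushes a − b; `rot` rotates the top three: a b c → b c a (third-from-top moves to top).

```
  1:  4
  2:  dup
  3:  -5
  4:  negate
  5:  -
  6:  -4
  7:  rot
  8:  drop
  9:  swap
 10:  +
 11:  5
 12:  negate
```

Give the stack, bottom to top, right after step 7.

4       [4]
dup     [4, 4]
-5      [4, 4, -5]
negate  [4, 4, 5]
-       [4, -1]
-4      [4, -1, -4]
rot     [-1, -4, 4]

[-1, -4, 4]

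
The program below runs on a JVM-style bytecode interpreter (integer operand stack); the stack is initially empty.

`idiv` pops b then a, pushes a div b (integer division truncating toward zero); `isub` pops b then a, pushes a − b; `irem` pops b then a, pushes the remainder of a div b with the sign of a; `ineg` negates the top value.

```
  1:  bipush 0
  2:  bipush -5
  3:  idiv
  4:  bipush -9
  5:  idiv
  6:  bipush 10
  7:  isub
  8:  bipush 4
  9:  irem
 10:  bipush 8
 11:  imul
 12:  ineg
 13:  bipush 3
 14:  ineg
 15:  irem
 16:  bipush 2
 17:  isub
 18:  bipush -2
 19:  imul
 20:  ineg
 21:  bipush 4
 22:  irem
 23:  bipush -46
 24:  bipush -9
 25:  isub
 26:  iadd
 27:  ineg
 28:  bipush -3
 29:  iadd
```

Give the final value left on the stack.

bipush 0   → [0]
bipush -5  → [0, -5]
idiv       → [0]
bipush -9  → [0, -9]
idiv       → [0]
bipush 10  → [0, 10]
isub       → [-10]
bipush 4   → [-10, 4]
irem       → [-2]
bipush 8   → [-2, 8]
imul       → [-16]
ineg       → [16]
bipush 3   → [16, 3]
ineg       → [16, -3]
irem       → [1]
bipush 2   → [1, 2]
isub       → [-1]
bipush -2  → [-1, -2]
imul       → [2]
ineg       → [-2]
bipush 4   → [-2, 4]
irem       → [-2]
bipush -46 → [-2, -46]
bipush -9  → [-2, -46, -9]
isub       → [-2, -37]
iadd       → [-39]
ineg       → [39]
bipush -3  → [39, -3]
iadd       → [36]

36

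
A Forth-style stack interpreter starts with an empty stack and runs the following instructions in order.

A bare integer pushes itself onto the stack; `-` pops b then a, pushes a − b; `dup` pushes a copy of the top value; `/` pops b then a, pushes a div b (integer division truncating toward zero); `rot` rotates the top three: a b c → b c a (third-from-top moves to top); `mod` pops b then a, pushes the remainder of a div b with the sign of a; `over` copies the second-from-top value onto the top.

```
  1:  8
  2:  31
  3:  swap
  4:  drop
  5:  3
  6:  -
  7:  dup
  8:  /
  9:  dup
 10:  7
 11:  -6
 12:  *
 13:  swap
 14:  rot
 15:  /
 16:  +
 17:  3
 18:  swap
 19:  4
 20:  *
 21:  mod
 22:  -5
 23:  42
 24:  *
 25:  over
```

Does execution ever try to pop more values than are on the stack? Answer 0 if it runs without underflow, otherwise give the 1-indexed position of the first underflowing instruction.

8     [8]
31    [8, 31]
swap  [31, 8]
drop  [31]
3     [31, 3]
-     [28]
dup   [28, 28]
/     [1]
dup   [1, 1]
7     [1, 1, 7]
-6    [1, 1, 7, -6]
*     [1, 1, -42]
swap  [1, -42, 1]
rot   [-42, 1, 1]
/     [-42, 1]
+     [-41]
3     [-41, 3]
swap  [3, -41]
4     [3, -41, 4]
*     [3, -164]
mod   [3]
-5    [3, -5]
42    [3, -5, 42]
*     [3, -210]
over  [3, -210, 3]

0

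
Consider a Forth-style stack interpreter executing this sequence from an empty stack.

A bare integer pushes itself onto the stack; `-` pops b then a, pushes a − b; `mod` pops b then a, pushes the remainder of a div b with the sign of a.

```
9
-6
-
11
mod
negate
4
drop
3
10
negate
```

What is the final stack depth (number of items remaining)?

9      → [9]
-6     → [9, -6]
-      → [15]
11     → [15, 11]
mod    → [4]
negate → [-4]
4      → [-4, 4]
drop   → [-4]
3      → [-4, 3]
10     → [-4, 3, 10]
negate → [-4, 3, -10]

3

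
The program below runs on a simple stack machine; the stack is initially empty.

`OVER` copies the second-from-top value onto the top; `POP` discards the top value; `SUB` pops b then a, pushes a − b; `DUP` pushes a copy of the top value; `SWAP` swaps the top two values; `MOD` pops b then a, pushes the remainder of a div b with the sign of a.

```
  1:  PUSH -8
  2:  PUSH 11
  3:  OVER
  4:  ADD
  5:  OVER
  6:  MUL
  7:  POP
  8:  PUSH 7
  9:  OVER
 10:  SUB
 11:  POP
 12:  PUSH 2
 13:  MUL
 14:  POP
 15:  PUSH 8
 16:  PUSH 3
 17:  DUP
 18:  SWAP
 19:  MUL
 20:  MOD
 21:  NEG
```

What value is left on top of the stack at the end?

-8

PUSH -8 : -8
PUSH 11 : -8 11
OVER    : -8 11 -8
ADD     : -8 3
OVER    : -8 3 -8
MUL     : -8 -24
POP     : -8
PUSH 7  : -8 7
OVER    : -8 7 -8
SUB     : -8 15
POP     : -8
PUSH 2  : -8 2
MUL     : -16
POP     : (empty)
PUSH 8  : 8
PUSH 3  : 8 3
DUP     : 8 3 3
SWAP    : 8 3 3
MUL     : 8 9
MOD     : 8
NEG     : -8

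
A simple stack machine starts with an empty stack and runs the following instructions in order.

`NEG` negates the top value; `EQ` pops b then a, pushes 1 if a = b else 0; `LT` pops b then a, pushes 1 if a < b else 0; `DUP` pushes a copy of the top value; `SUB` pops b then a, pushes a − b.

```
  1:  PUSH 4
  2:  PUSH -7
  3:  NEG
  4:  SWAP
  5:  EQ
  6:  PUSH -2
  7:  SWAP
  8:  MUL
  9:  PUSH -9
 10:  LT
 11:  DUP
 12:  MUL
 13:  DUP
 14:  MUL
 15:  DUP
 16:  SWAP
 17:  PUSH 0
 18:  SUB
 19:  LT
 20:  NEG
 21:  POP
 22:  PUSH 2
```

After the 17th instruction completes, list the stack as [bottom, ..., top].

[0, 0, 0]

PUSH 4  → 4
PUSH -7 → 4 -7
NEG     → 4 7
SWAP    → 7 4
EQ      → 0
PUSH -2 → 0 -2
SWAP    → -2 0
MUL     → 0
PUSH -9 → 0 -9
LT      → 0
DUP     → 0 0
MUL     → 0
DUP     → 0 0
MUL     → 0
DUP     → 0 0
SWAP    → 0 0
PUSH 0  → 0 0 0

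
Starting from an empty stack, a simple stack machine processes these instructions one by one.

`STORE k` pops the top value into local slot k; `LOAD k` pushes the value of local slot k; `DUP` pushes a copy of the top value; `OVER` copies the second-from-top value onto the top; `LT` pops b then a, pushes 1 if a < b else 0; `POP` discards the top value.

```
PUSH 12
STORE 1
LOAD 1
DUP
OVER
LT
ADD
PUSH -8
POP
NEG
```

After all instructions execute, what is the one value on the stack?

-12

PUSH 12 -> [12]
STORE 1 -> []
LOAD 1  -> [12]
DUP     -> [12, 12]
OVER    -> [12, 12, 12]
LT      -> [12, 0]
ADD     -> [12]
PUSH -8 -> [12, -8]
POP     -> [12]
NEG     -> [-12]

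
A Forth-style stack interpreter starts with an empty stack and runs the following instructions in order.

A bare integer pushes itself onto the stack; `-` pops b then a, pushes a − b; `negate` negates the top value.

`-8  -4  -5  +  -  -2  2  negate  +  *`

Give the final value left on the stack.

-4

-8     → [-8]
-4     → [-8, -4]
-5     → [-8, -4, -5]
+      → [-8, -9]
-      → [1]
-2     → [1, -2]
2      → [1, -2, 2]
negate → [1, -2, -2]
+      → [1, -4]
*      → [-4]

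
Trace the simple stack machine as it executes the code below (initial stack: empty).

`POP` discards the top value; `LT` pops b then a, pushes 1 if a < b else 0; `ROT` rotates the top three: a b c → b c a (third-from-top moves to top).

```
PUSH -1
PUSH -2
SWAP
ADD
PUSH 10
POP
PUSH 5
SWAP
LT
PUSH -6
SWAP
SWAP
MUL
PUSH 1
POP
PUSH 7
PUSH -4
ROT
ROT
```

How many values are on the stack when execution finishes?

3

PUSH -1 → -1
PUSH -2 → -1 -2
SWAP    → -2 -1
ADD     → -3
PUSH 10 → -3 10
POP     → -3
PUSH 5  → -3 5
SWAP    → 5 -3
LT      → 0
PUSH -6 → 0 -6
SWAP    → -6 0
SWAP    → 0 -6
MUL     → 0
PUSH 1  → 0 1
POP     → 0
PUSH 7  → 0 7
PUSH -4 → 0 7 -4
ROT     → 7 -4 0
ROT     → -4 0 7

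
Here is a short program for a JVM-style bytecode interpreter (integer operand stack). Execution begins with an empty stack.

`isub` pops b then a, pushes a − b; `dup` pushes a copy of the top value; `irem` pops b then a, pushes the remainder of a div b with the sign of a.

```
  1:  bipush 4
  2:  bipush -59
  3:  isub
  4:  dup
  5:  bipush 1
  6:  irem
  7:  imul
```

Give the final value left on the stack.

0

bipush 4   -> [4]
bipush -59 -> [4, -59]
isub       -> [63]
dup        -> [63, 63]
bipush 1   -> [63, 63, 1]
irem       -> [63, 0]
imul       -> [0]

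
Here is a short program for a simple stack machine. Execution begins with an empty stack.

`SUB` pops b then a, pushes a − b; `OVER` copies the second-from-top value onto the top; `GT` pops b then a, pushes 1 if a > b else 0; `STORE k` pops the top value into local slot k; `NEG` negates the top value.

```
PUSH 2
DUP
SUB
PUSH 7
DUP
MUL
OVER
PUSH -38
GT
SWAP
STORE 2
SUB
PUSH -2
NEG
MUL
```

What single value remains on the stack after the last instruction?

PUSH 2   -> 2
DUP      -> 2 2
SUB      -> 0
PUSH 7   -> 0 7
DUP      -> 0 7 7
MUL      -> 0 49
OVER     -> 0 49 0
PUSH -38 -> 0 49 0 -38
GT       -> 0 49 1
SWAP     -> 0 1 49
STORE 2  -> 0 1
SUB      -> -1
PUSH -2  -> -1 -2
NEG      -> -1 2
MUL      -> -2

-2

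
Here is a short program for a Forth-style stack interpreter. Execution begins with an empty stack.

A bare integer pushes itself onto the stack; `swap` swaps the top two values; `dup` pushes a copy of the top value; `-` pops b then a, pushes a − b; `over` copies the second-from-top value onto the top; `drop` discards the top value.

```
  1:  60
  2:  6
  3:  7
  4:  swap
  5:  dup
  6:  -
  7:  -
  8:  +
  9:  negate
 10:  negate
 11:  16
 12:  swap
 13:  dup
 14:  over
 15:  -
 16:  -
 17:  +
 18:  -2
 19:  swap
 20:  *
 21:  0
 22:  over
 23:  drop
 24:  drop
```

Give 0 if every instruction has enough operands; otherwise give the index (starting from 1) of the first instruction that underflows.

60     → [60]
6      → [60, 6]
7      → [60, 6, 7]
swap   → [60, 7, 6]
dup    → [60, 7, 6, 6]
-      → [60, 7, 0]
-      → [60, 7]
+      → [67]
negate → [-67]
negate → [67]
16     → [67, 16]
swap   → [16, 67]
dup    → [16, 67, 67]
over   → [16, 67, 67, 67]
-      → [16, 67, 0]
-      → [16, 67]
+      → [83]
-2     → [83, -2]
swap   → [-2, 83]
*      → [-166]
0      → [-166, 0]
over   → [-166, 0, -166]
drop   → [-166, 0]
drop   → [-166]

0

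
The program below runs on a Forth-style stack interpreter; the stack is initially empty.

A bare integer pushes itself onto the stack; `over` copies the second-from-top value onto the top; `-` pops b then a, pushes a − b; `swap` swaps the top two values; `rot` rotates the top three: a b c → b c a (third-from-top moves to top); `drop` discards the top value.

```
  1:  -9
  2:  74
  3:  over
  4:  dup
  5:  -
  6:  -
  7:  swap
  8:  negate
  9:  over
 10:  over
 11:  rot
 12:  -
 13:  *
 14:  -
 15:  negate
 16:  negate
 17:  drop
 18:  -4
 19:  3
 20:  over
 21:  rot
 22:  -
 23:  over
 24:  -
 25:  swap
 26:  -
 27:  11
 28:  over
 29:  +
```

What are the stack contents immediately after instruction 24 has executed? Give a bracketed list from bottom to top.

-9     -> [-9]
74     -> [-9, 74]
over   -> [-9, 74, -9]
dup    -> [-9, 74, -9, -9]
-      -> [-9, 74, 0]
-      -> [-9, 74]
swap   -> [74, -9]
negate -> [74, 9]
over   -> [74, 9, 74]
over   -> [74, 9, 74, 9]
rot    -> [74, 74, 9, 9]
-      -> [74, 74, 0]
*      -> [74, 0]
-      -> [74]
negate -> [-74]
negate -> [74]
drop   -> []
-4     -> [-4]
3      -> [-4, 3]
over   -> [-4, 3, -4]
rot    -> [3, -4, -4]
-      -> [3, 0]
over   -> [3, 0, 3]
-      -> [3, -3]

[3, -3]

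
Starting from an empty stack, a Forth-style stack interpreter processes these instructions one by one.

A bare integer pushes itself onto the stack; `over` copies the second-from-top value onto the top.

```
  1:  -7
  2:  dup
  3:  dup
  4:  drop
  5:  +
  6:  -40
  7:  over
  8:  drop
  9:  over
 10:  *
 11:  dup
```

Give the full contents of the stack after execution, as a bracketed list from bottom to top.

-7   -> -7
dup  -> -7 -7
dup  -> -7 -7 -7
drop -> -7 -7
+    -> -14
-40  -> -14 -40
over -> -14 -40 -14
drop -> -14 -40
over -> -14 -40 -14
*    -> -14 560
dup  -> -14 560 560

[-14, 560, 560]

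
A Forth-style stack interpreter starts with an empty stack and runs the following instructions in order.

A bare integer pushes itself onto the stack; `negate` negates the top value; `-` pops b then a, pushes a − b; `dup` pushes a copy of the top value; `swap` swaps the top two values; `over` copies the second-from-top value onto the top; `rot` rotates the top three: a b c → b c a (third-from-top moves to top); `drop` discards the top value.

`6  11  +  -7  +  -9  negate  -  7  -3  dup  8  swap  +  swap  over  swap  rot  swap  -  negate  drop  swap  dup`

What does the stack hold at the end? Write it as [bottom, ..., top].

6      -> 6
11     -> 6 11
+      -> 17
-7     -> 17 -7
+      -> 10
-9     -> 10 -9
negate -> 10 9
-      -> 1
7      -> 1 7
-3     -> 1 7 -3
dup    -> 1 7 -3 -3
8      -> 1 7 -3 -3 8
swap   -> 1 7 -3 8 -3
+      -> 1 7 -3 5
swap   -> 1 7 5 -3
over   -> 1 7 5 -3 5
swap   -> 1 7 5 5 -3
rot    -> 1 7 5 -3 5
swap   -> 1 7 5 5 -3
-      -> 1 7 5 8
negate -> 1 7 5 -8
drop   -> 1 7 5
swap   -> 1 5 7
dup    -> 1 5 7 7

[1, 5, 7, 7]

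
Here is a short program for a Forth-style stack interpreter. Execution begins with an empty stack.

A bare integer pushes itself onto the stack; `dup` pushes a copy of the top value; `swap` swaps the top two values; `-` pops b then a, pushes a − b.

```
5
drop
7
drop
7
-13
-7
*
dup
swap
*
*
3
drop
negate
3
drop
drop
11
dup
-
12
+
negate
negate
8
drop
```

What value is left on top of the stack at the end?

5       5
drop    (empty)
7       7
drop    (empty)
7       7
-13     7 -13
-7      7 -13 -7
*       7 91
dup     7 91 91
swap    7 91 91
*       7 8281
*       57967
3       57967 3
drop    57967
negate  -57967
3       -57967 3
drop    -57967
drop    (empty)
11      11
dup     11 11
-       0
12      0 12
+       12
negate  -12
negate  12
8       12 8
drop    12

12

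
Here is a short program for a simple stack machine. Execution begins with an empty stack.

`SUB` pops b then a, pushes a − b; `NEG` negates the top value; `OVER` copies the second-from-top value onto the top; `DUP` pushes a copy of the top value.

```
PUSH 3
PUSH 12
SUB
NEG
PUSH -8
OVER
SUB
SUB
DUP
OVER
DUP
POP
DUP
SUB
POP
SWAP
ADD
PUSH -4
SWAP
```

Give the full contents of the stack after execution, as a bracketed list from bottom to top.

PUSH 3  → 3
PUSH 12 → 3 12
SUB     → -9
NEG     → 9
PUSH -8 → 9 -8
OVER    → 9 -8 9
SUB     → 9 -17
SUB     → 26
DUP     → 26 26
OVER    → 26 26 26
DUP     → 26 26 26 26
POP     → 26 26 26
DUP     → 26 26 26 26
SUB     → 26 26 0
POP     → 26 26
SWAP    → 26 26
ADD     → 52
PUSH -4 → 52 -4
SWAP    → -4 52

[-4, 52]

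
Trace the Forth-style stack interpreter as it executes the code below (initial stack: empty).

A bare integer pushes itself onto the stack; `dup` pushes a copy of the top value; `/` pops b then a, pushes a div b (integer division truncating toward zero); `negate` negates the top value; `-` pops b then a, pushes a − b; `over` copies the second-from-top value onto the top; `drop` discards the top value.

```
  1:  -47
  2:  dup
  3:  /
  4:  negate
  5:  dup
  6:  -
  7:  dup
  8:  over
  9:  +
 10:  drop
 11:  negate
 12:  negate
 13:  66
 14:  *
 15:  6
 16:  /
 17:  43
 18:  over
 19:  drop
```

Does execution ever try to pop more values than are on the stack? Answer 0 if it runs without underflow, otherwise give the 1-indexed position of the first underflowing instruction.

-47     -47
dup     -47 -47
/       1
negate  -1
dup     -1 -1
-       0
dup     0 0
over    0 0 0
+       0 0
drop    0
negate  0
negate  0
66      0 66
*       0
6       0 6
/       0
43      0 43
over    0 43 0
drop    0 43

0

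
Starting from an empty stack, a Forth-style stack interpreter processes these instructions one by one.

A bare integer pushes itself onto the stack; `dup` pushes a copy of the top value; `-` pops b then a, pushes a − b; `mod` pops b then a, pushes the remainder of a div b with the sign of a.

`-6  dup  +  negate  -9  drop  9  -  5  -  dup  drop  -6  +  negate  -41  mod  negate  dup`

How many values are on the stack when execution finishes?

-6     → [-6]
dup    → [-6, -6]
+      → [-12]
negate → [12]
-9     → [12, -9]
drop   → [12]
9      → [12, 9]
-      → [3]
5      → [3, 5]
-      → [-2]
dup    → [-2, -2]
drop   → [-2]
-6     → [-2, -6]
+      → [-8]
negate → [8]
-41    → [8, -41]
mod    → [8]
negate → [-8]
dup    → [-8, -8]

2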